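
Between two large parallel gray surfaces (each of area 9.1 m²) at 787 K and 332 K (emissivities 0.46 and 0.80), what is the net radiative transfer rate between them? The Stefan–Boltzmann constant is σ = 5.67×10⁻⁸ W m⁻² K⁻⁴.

Q ≈ 79100 W

For two large parallel gray plates, q = σ(T₁⁴ − T₂⁴) / (1/ε₁ + 1/ε₂ − 1).
1/ε₁ + 1/ε₂ − 1 = 1/0.46 + 1/0.80 − 1 = 2.424.
T₁⁴ − T₂⁴ = 3.84×10^11 − 1.21×10^10 = 3.71×10^11 K⁴.
q = 5.67×10⁻⁸ × 3.71×10^11 / 2.424 = 8690 W/m².
Q = q·A = 8690 × 9.1 = 79100 W.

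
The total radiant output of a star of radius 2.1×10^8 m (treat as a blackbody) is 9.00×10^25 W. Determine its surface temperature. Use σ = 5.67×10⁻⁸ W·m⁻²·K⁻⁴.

T ≈ 7320 K

A = 4πr² = 4π × (2.1×10^8)² = 5.54×10^17 m².
From P = σAT⁴, T = (P / σA)^(1/4) = (9.00×10^25 / (5.67×10⁻⁸ × 5.54×10^17))^(1/4).
T = (2.86×10^15)^(1/4) = 7320 K.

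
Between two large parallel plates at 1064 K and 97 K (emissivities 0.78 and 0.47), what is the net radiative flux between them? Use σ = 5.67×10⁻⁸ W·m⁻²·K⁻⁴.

q ≈ 30200 W/m²

For two large parallel gray plates, q = σ(T₁⁴ − T₂⁴) / (1/ε₁ + 1/ε₂ − 1).
1/ε₁ + 1/ε₂ − 1 = 1/0.78 + 1/0.47 − 1 = 2.410.
T₁⁴ − T₂⁴ = 1.28×10^12 − 8.85×10^7 = 1.28×10^12 K⁴.
q = 5.67×10⁻⁸ × 1.28×10^12 / 2.410 = 30200 W/m².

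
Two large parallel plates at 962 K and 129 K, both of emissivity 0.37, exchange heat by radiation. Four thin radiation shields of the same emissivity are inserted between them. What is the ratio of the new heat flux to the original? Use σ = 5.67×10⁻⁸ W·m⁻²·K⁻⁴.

ratio ≈ 0.200

With N identical shields there are N+1 = 5 gaps in series, each with the same radiative resistance, so the flux falls to 1/(N+1) of its unshielded value.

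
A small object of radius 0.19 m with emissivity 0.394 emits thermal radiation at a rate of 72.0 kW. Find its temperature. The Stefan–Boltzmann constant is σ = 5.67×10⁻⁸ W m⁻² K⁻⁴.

A = 4πr² = 4π × (0.19)² = 0.454 m².
From P = εσAT⁴, T = (P / εσA)^(1/4) = (72000 / (0.394 × 5.67×10⁻⁸ × 0.454))^(1/4).
T = (7.10×10^12)^(1/4) = 1630 K.

T ≈ 1630 K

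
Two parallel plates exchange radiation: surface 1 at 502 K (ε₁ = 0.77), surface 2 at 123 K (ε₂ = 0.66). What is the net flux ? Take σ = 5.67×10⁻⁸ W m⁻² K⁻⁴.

q ≈ 1980 W/m²

For two large parallel gray plates, q = σ(T₁⁴ − T₂⁴) / (1/ε₁ + 1/ε₂ − 1).
1/ε₁ + 1/ε₂ − 1 = 1/0.77 + 1/0.66 − 1 = 1.814.
T₁⁴ − T₂⁴ = 6.35×10^10 − 2.29×10^8 = 6.33×10^10 K⁴.
q = 5.67×10⁻⁸ × 6.33×10^10 / 1.814 = 1980 W/m².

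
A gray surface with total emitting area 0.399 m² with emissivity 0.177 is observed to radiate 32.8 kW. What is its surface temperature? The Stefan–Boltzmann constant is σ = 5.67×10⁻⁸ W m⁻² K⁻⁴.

T ≈ 1690 K

From P = εσAT⁴, T = (P / εσA)^(1/4) = (32800 / (0.177 × 5.67×10⁻⁸ × 0.399))^(1/4).
T = (8.19×10^12)^(1/4) = 1690 K.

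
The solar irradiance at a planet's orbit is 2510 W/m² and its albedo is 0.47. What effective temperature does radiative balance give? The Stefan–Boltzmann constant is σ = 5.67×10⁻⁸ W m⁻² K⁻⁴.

Power absorbed = (1−a)S·πR²; power emitted = 4πR²σT⁴. Equating and cancelling πR²:
T = ((1−a)S / 4σ)^(1/4) = (1330 / (4 × 5.67×10⁻⁸))^(1/4) = (5.87×10^9)^(1/4).
T = 277 K.

T ≈ 277 K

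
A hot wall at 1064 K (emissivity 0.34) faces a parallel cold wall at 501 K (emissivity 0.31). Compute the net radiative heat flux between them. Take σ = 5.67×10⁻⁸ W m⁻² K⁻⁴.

q ≈ 13400 W/m²

For two large parallel gray plates, q = σ(T₁⁴ − T₂⁴) / (1/ε₁ + 1/ε₂ − 1).
1/ε₁ + 1/ε₂ − 1 = 1/0.34 + 1/0.31 − 1 = 5.167.
T₁⁴ − T₂⁴ = 1.28×10^12 − 6.30×10^10 = 1.22×10^12 K⁴.
q = 5.67×10⁻⁸ × 1.22×10^12 / 5.167 = 13400 W/m².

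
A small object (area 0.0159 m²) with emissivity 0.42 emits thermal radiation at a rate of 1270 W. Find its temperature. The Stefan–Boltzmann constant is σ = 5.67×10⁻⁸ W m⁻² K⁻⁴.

T ≈ 1350 K

From P = εσAT⁴, T = (P / εσA)^(1/4) = (1270 / (0.42 × 5.67×10⁻⁸ × 0.0159))^(1/4).
T = (3.35×10^12)^(1/4) = 1350 K.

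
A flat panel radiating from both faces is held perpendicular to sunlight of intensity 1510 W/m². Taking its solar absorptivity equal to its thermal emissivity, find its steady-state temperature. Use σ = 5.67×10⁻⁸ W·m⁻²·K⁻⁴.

T ≈ 340 K

Absorbed flux αS = emitted flux 2εσT⁴ per unit area; with α = ε this gives T = (S/2σ)^(1/4).
T = (1510 / (2 × 5.67×10⁻⁸))^(1/4) = (1.33×10^10)^(1/4).
T = 340 K.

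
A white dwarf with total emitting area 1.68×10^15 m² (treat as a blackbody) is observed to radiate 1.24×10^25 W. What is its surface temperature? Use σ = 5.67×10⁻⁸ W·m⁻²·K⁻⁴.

T ≈ 19000 K

From P = σAT⁴, T = (P / σA)^(1/4) = (1.24×10^25 / (5.67×10⁻⁸ × 1.68×10^15))^(1/4).
T = (1.30×10^17)^(1/4) = 19000 K.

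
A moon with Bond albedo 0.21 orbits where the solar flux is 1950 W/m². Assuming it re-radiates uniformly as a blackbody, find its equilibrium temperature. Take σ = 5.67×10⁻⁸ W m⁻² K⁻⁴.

T ≈ 287 K

Power absorbed = (1−a)S·πR²; power emitted = 4πR²σT⁴. Equating and cancelling πR²:
T = ((1−a)S / 4σ)^(1/4) = (1540 / (4 × 5.67×10⁻⁸))^(1/4) = (6.79×10^9)^(1/4).
T = 287 K.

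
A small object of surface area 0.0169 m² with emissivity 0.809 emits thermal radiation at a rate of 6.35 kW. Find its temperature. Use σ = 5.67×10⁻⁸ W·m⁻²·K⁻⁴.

T ≈ 1690 K

From P = εσAT⁴, T = (P / εσA)^(1/4) = (6350 / (0.809 × 5.67×10⁻⁸ × 0.0169))^(1/4).
T = (8.19×10^12)^(1/4) = 1690 K.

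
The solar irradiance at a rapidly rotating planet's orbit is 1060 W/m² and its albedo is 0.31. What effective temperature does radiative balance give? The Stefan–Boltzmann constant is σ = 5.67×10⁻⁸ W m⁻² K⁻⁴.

Power absorbed = (1−a)S·πR²; power emitted = 4πR²σT⁴. Equating and cancelling πR²:
T = ((1−a)S / 4σ)^(1/4) = (731 / (4 × 5.67×10⁻⁸))^(1/4) = (3.22×10^9)^(1/4).
T = 238 K.

T ≈ 238 K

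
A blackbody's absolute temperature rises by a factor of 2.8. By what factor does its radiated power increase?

P ∝ T⁴, so the power scales as (2.8)⁴ = 61.5.

factor ≈ 61.5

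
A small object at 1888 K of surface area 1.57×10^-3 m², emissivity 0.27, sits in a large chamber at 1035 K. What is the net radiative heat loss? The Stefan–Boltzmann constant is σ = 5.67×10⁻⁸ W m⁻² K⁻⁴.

Q = εσA(T⁴ − T_s⁴). T⁴ − T_s⁴ = (1888)⁴ − (1035)⁴ = 1.27×10^13 − 1.15×10^12 = 1.16×10^13 K⁴.
Q = 0.27 × 5.67×10⁻⁸ × 1.57×10^-3 × 1.16×10^13 = 278 W.

Q ≈ 278 W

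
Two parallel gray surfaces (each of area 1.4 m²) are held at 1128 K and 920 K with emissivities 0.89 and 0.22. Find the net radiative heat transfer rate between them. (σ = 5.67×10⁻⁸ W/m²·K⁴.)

For two large parallel gray plates, q = σ(T₁⁴ − T₂⁴) / (1/ε₁ + 1/ε₂ − 1).
1/ε₁ + 1/ε₂ − 1 = 1/0.89 + 1/0.22 − 1 = 4.669.
T₁⁴ − T₂⁴ = 1.62×10^12 − 7.16×10^11 = 9.03×10^11 K⁴.
q = 5.67×10⁻⁸ × 9.03×10^11 / 4.669 = 11000 W/m².
Q = q·A = 11000 × 1.4 = 15300 W.

Q ≈ 15300 W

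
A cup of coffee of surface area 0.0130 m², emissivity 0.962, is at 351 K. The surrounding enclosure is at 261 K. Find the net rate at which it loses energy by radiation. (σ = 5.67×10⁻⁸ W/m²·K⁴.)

Q ≈ 7.47 W

Q = εσA(T⁴ − T_s⁴). T⁴ − T_s⁴ = (351)⁴ − (261)⁴ = 1.52×10^10 − 4.64×10^9 = 1.05×10^10 K⁴.
Q = 0.962 × 5.67×10⁻⁸ × 0.0130 × 1.05×10^10 = 7.47 W.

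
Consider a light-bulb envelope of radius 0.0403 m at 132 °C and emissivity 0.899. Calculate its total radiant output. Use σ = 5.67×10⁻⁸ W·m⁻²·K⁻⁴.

P ≈ 28.0 W

A = 4πr² = 4π × (0.0403)² = 0.0204 m².
132 °C = 405 K.
P = εσAT⁴ = 0.899 × 5.67×10⁻⁸ × 0.0204 × (405)⁴ = 0.899 × 5.67×10⁻⁸ × 0.0204 × 2.69×10^10.
P = 28.0 W.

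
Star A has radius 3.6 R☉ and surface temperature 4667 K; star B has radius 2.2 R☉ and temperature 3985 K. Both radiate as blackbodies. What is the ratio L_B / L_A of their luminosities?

L_B/L_A ≈ 0.199

L = 4πR²σT⁴ ∝ R²T⁴, so L_B/L_A = (2.2/3.6)² × (3985/4667)⁴ = 0.373 × 0.532 = 0.199.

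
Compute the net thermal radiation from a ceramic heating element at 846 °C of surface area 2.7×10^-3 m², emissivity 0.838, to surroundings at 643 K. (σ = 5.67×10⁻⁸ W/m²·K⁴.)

Q ≈ 179 W

Convert: 846 °C = 1119 K.
Q = εσA(T⁴ − T_s⁴). T⁴ − T_s⁴ = (1119)⁴ − (643)⁴ = 1.57×10^12 − 1.71×10^11 = 1.40×10^12 K⁴.
Q = 0.838 × 5.67×10⁻⁸ × 2.70×10^-3 × 1.40×10^12 = 179 W.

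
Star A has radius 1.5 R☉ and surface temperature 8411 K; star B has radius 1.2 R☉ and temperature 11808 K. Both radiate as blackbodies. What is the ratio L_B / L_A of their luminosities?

L = 4πR²σT⁴ ∝ R²T⁴, so L_B/L_A = (1.2/1.5)² × (11808/8411)⁴ = 0.640 × 3.88 = 2.49.

L_B/L_A ≈ 2.49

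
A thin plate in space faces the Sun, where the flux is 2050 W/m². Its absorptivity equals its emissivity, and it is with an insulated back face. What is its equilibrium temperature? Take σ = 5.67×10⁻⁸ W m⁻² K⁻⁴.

T ≈ 436 K

Absorbed flux αS = emitted flux εσT⁴ (one radiating face); with α = ε, T = (S/σ)^(1/4).
T = (2050 / 5.67×10⁻⁸)^(1/4) = (3.62×10^10)^(1/4).
T = 436 K.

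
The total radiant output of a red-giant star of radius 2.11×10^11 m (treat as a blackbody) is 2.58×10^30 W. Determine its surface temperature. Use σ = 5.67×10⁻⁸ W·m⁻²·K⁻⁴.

A = 4πr² = 4π × (2.11×10^11)² = 5.59×10^23 m².
From P = σAT⁴, T = (P / σA)^(1/4) = (2.58×10^30 / (5.67×10⁻⁸ × 5.59×10^23))^(1/4).
T = (8.13×10^13)^(1/4) = 3000 K.

T ≈ 3000 K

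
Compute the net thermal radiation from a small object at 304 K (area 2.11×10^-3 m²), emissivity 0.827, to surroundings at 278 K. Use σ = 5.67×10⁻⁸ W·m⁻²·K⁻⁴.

Q ≈ 0.254 W

Q = εσA(T⁴ − T_s⁴). T⁴ − T_s⁴ = (304)⁴ − (278)⁴ = 8.54×10^9 − 5.97×10^9 = 2.57×10^9 K⁴.
Q = 0.827 × 5.67×10⁻⁸ × 2.11×10^-3 × 2.57×10^9 = 0.254 W.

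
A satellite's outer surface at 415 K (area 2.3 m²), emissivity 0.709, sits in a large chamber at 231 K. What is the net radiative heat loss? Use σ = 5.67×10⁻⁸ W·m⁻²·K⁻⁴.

Q = εσA(T⁴ − T_s⁴). T⁴ − T_s⁴ = (415)⁴ − (231)⁴ = 2.97×10^10 − 2.85×10^9 = 2.68×10^10 K⁴.
Q = 0.709 × 5.67×10⁻⁸ × 2.30 × 2.68×10^10 = 2480 W.

Q ≈ 2480 W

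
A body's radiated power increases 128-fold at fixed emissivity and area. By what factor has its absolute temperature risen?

factor ≈ 3.36

P ∝ T⁴ ⇒ T ∝ P^(1/4), so T scales by (128)^(1/4) = 3.36.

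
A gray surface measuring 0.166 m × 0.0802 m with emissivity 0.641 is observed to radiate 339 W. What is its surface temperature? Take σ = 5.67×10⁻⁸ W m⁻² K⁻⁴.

T ≈ 915 K

A = 0.166 × 0.0802 = 0.0133 m².
From P = εσAT⁴, T = (P / εσA)^(1/4) = (339 / (0.641 × 5.67×10⁻⁸ × 0.0133))^(1/4).
T = (7.01×10^11)^(1/4) = 915 K.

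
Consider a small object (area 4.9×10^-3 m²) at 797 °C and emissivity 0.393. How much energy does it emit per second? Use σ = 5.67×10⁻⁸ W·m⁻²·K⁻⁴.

797 °C = 1070 K.
P = εσAT⁴ = 0.393 × 5.67×10⁻⁸ × 4.90×10^-3 × (1070)⁴ = 0.393 × 5.67×10⁻⁸ × 4.90×10^-3 × 1.31×10^12.
P = 143 W.

P ≈ 143 W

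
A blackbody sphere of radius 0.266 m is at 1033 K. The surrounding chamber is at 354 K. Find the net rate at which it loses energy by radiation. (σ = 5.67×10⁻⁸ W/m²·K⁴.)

A = 4πr² = 4π × (0.266)² = 0.889 m².
Q = σA(T⁴ − T_s⁴). T⁴ − T_s⁴ = (1033)⁴ − (354)⁴ = 1.14×10^12 − 1.57×10^10 = 1.12×10^12 K⁴.
Q = 5.67×10⁻⁸ × 0.889 × 1.12×10^12 = 56600 W.

Q ≈ 56600 W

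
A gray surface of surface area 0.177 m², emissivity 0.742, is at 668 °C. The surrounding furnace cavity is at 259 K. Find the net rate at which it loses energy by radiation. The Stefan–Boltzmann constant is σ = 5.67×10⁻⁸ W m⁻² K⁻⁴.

Convert: 668 °C = 941 K.
Q = εσA(T⁴ − T_s⁴). T⁴ − T_s⁴ = (941)⁴ − (259)⁴ = 7.84×10^11 − 4.50×10^9 = 7.80×10^11 K⁴.
Q = 0.742 × 5.67×10⁻⁸ × 0.177 × 7.80×10^11 = 5810 W.

Q ≈ 5810 W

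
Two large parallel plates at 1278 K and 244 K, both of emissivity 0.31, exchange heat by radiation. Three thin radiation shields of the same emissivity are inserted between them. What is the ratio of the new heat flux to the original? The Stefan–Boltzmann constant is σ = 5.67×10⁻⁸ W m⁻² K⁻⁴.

With N identical shields there are N+1 = 4 gaps in series, each with the same radiative resistance, so the flux falls to 1/(N+1) of its unshielded value.

ratio ≈ 0.250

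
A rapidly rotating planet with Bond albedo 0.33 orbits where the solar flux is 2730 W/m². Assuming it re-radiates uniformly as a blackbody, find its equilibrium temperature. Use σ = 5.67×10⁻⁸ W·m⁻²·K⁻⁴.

T ≈ 300 K

Power absorbed = (1−a)S·πR²; power emitted = 4πR²σT⁴. Equating and cancelling πR²:
T = ((1−a)S / 4σ)^(1/4) = (1830 / (4 × 5.67×10⁻⁸))^(1/4) = (8.06×10^9)^(1/4).
T = 300 K.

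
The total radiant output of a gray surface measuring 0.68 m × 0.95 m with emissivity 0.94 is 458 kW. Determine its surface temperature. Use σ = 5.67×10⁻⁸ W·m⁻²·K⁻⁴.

T ≈ 1910 K

A = 0.68 × 0.95 = 0.646 m².
From P = εσAT⁴, T = (P / εσA)^(1/4) = (4.58×10^5 / (0.94 × 5.67×10⁻⁸ × 0.646))^(1/4).
T = (1.33×10^13)^(1/4) = 1910 K.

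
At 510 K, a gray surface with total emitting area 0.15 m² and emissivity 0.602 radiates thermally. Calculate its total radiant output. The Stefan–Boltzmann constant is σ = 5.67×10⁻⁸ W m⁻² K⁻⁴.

Stefan–Boltzmann: P = εσAT⁴ = 0.602 × 5.67×10⁻⁸ × 0.150 × (510)⁴ = 0.602 × 5.67×10⁻⁸ × 0.150 × 6.77×10^10.
P = 346 W.

P ≈ 346 W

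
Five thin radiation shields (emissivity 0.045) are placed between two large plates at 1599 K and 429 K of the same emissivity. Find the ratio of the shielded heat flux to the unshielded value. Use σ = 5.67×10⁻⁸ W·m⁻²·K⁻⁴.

With N identical shields there are N+1 = 6 gaps in series, each with the same radiative resistance, so the flux falls to 1/(N+1) of its unshielded value.

ratio ≈ 0.167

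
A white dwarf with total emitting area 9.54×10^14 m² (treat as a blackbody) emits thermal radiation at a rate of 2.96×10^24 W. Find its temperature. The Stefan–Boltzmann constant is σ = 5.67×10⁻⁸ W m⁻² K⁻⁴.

T ≈ 15300 K

From P = σAT⁴, T = (P / σA)^(1/4) = (2.96×10^24 / (5.67×10⁻⁸ × 9.54×10^14))^(1/4).
T = (5.47×10^16)^(1/4) = 15300 K.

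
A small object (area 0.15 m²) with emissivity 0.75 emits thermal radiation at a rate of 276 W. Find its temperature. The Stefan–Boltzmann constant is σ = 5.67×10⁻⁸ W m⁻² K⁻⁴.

From P = εσAT⁴, T = (P / εσA)^(1/4) = (276 / (0.75 × 5.67×10⁻⁸ × 0.150))^(1/4).
T = (4.33×10^10)^(1/4) = 456 K.

T ≈ 456 K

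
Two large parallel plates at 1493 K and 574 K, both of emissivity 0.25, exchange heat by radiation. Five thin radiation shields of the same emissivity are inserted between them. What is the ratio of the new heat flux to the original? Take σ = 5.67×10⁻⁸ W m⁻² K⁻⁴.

ratio ≈ 0.167

With N identical shields there are N+1 = 6 gaps in series, each with the same radiative resistance, so the flux falls to 1/(N+1) of its unshielded value.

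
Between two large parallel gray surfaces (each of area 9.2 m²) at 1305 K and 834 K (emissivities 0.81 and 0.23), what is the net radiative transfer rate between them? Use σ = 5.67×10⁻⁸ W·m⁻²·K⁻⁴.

For two large parallel gray plates, q = σ(T₁⁴ − T₂⁴) / (1/ε₁ + 1/ε₂ − 1).
1/ε₁ + 1/ε₂ − 1 = 1/0.81 + 1/0.23 − 1 = 4.582.
T₁⁴ − T₂⁴ = 2.90×10^12 − 4.84×10^11 = 2.42×10^12 K⁴.
q = 5.67×10⁻⁸ × 2.42×10^12 / 4.582 = 29900 W/m².
Q = q·A = 29900 × 9.2 = 2.75×10^5 W.

Q ≈ 2.75×10^5 W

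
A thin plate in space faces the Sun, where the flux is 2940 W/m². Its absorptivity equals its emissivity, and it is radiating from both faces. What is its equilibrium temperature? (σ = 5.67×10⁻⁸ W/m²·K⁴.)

Absorbed flux αS = emitted flux 2εσT⁴ per unit area; with α = ε this gives T = (S/2σ)^(1/4).
T = (2940 / (2 × 5.67×10⁻⁸))^(1/4) = (2.59×10^10)^(1/4).
T = 401 K.

T ≈ 401 K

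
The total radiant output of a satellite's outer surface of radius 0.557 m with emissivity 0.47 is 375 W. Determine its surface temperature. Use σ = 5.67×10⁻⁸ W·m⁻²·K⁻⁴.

T ≈ 245 K

A = 4πr² = 4π × (0.557)² = 3.90 m².
From P = εσAT⁴, T = (P / εσA)^(1/4) = (375 / (0.47 × 5.67×10⁻⁸ × 3.90))^(1/4).
T = (3.61×10^9)^(1/4) = 245 K.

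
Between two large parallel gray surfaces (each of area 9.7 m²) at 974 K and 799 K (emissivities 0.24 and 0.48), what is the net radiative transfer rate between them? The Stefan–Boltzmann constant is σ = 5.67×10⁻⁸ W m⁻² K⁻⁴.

Q ≈ 51600 W

For two large parallel gray plates, q = σ(T₁⁴ − T₂⁴) / (1/ε₁ + 1/ε₂ − 1).
1/ε₁ + 1/ε₂ − 1 = 1/0.24 + 1/0.48 − 1 = 5.250.
T₁⁴ − T₂⁴ = 9.00×10^11 − 4.08×10^11 = 4.92×10^11 K⁴.
q = 5.67×10⁻⁸ × 4.92×10^11 / 5.250 = 5320 W/m².
Q = q·A = 5320 × 9.7 = 51600 W.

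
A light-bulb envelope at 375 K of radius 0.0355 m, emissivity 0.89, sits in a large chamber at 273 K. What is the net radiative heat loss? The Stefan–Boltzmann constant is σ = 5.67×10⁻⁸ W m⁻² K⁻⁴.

Q ≈ 11.4 W

A = 4πr² = 4π × (0.0355)² = 0.0158 m².
Q = εσA(T⁴ − T_s⁴). T⁴ − T_s⁴ = (375)⁴ − (273)⁴ = 1.98×10^10 − 5.55×10^9 = 1.42×10^10 K⁴.
Q = 0.89 × 5.67×10⁻⁸ × 0.0158 × 1.42×10^10 = 11.4 W.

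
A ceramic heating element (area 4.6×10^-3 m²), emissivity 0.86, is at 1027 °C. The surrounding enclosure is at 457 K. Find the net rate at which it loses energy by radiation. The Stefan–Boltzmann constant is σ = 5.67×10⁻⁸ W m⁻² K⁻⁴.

Convert: 1027 °C = 1300 K.
Q = εσA(T⁴ − T_s⁴). T⁴ − T_s⁴ = (1300)⁴ − (457)⁴ = 2.86×10^12 − 4.36×10^10 = 2.81×10^12 K⁴.
Q = 0.86 × 5.67×10⁻⁸ × 4.60×10^-3 × 2.81×10^12 = 631 W.

Q ≈ 631 W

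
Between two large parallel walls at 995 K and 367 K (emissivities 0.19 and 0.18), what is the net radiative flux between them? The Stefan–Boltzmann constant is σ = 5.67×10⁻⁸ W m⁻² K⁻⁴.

q ≈ 5560 W/m²

For two large parallel gray plates, q = σ(T₁⁴ − T₂⁴) / (1/ε₁ + 1/ε₂ − 1).
1/ε₁ + 1/ε₂ − 1 = 1/0.19 + 1/0.18 − 1 = 9.819.
T₁⁴ − T₂⁴ = 9.80×10^11 − 1.81×10^10 = 9.62×10^11 K⁴.
q = 5.67×10⁻⁸ × 9.62×10^11 / 9.819 = 5560 W/m².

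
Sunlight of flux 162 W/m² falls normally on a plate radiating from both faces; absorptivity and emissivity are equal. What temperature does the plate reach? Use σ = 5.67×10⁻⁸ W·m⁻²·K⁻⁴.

T ≈ 194 K

Absorbed flux αS = emitted flux 2εσT⁴ per unit area; with α = ε this gives T = (S/2σ)^(1/4).
T = (162 / (2 × 5.67×10⁻⁸))^(1/4) = (1.43×10^9)^(1/4).
T = 194 K.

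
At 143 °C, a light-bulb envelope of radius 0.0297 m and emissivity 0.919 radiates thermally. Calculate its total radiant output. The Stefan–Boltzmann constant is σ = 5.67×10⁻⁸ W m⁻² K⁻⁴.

A = 4πr² = 4π × (0.0297)² = 0.0111 m².
143 °C = 416 K.
Stefan–Boltzmann: P = εσAT⁴ = 0.919 × 5.67×10⁻⁸ × 0.0111 × (416)⁴ = 0.919 × 5.67×10⁻⁸ × 0.0111 × 2.99×10^10.
P = 17.3 W.

P ≈ 17.3 W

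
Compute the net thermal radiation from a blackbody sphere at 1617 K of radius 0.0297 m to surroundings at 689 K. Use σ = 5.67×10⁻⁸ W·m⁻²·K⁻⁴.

A = 4πr² = 4π × (0.0297)² = 0.0111 m².
Q = σA(T⁴ − T_s⁴). T⁴ − T_s⁴ = (1617)⁴ − (689)⁴ = 6.84×10^12 − 2.25×10^11 = 6.61×10^12 K⁴.
Q = 5.67×10⁻⁸ × 0.0111 × 6.61×10^12 = 4160 W.

Q ≈ 4160 W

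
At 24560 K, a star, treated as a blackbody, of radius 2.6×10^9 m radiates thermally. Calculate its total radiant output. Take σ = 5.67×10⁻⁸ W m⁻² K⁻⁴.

P ≈ 1.75×10^30 W

A = 4πr² = 4π × (2.6×10^9)² = 8.49×10^19 m².
P = σAT⁴ = 5.67×10⁻⁸ × 8.49×10^19 × (24560)⁴ = 5.67×10⁻⁸ × 8.49×10^19 × 3.64×10^17.
P = 1.75×10^30 W.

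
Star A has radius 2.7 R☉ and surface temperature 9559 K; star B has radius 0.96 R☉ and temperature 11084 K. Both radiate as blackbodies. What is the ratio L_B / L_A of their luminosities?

L_B/L_A ≈ 0.229

L = 4πR²σT⁴ ∝ R²T⁴, so L_B/L_A = (0.96/2.7)² × (11084/9559)⁴ = 0.126 × 1.81 = 0.229.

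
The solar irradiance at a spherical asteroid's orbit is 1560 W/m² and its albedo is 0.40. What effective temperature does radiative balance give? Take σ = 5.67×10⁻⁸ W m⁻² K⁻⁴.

Power absorbed = (1−a)S·πR²; power emitted = 4πR²σT⁴. Equating and cancelling πR²:
T = ((1−a)S / 4σ)^(1/4) = (936 / (4 × 5.67×10⁻⁸))^(1/4) = (4.13×10^9)^(1/4).
T = 253 K.

T ≈ 253 K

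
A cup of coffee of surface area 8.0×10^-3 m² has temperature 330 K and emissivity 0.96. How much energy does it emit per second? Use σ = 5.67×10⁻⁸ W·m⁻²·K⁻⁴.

P = εσAT⁴ = 0.96 × 5.67×10⁻⁸ × 8.00×10^-3 × (330)⁴ = 0.96 × 5.67×10⁻⁸ × 8.00×10^-3 × 1.19×10^10.
P = 5.16 W.

P ≈ 5.16 W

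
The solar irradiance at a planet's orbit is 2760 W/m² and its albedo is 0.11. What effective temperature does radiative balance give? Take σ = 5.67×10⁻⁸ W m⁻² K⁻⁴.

Power absorbed = (1−a)S·πR²; power emitted = 4πR²σT⁴. Equating and cancelling πR²:
T = ((1−a)S / 4σ)^(1/4) = (2460 / (4 × 5.67×10⁻⁸))^(1/4) = (1.08×10^10)^(1/4).
T = 323 K.

T ≈ 323 K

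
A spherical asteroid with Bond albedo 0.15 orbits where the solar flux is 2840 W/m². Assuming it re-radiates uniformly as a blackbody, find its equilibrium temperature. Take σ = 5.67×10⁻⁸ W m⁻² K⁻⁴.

Power absorbed = (1−a)S·πR²; power emitted = 4πR²σT⁴. Equating and cancelling πR²:
T = ((1−a)S / 4σ)^(1/4) = (2410 / (4 × 5.67×10⁻⁸))^(1/4) = (1.06×10^10)^(1/4).
T = 321 K.

T ≈ 321 K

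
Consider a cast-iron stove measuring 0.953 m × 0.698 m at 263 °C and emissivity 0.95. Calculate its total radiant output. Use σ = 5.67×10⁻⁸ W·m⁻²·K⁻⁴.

A = 0.953 × 0.698 = 0.665 m².
263 °C = 536 K.
P = εσAT⁴ = 0.95 × 5.67×10⁻⁸ × 0.665 × (536)⁴ = 0.95 × 5.67×10⁻⁸ × 0.665 × 8.25×10^10.
P = 2960 W.

P ≈ 2960 W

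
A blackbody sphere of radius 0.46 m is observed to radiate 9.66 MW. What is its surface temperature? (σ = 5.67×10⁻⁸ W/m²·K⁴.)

T ≈ 2830 K

A = 4πr² = 4π × (0.46)² = 2.66 m².
From P = σAT⁴, T = (P / σA)^(1/4) = (9.66×10^6 / (5.67×10⁻⁸ × 2.66))^(1/4).
T = (6.41×10^13)^(1/4) = 2830 K.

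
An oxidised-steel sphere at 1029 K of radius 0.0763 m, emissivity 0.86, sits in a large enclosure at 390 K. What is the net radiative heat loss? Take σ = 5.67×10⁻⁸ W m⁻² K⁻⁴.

A = 4πr² = 4π × (0.0763)² = 0.0732 m².
Q = εσA(T⁴ − T_s⁴). T⁴ − T_s⁴ = (1029)⁴ − (390)⁴ = 1.12×10^12 − 2.31×10^10 = 1.10×10^12 K⁴.
Q = 0.86 × 5.67×10⁻⁸ × 0.0732 × 1.10×10^12 = 3920 W.

Q ≈ 3920 W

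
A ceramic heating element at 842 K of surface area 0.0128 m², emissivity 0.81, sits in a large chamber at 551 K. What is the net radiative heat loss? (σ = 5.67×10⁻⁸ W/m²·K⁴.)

Q ≈ 241 W

Q = εσA(T⁴ − T_s⁴). T⁴ − T_s⁴ = (842)⁴ − (551)⁴ = 5.03×10^11 − 9.22×10^10 = 4.10×10^11 K⁴.
Q = 0.81 × 5.67×10⁻⁸ × 0.0128 × 4.10×10^11 = 241 W.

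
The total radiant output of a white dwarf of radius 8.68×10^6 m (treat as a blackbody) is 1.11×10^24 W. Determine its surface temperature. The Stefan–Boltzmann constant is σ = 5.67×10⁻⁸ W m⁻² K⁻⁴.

A = 4πr² = 4π × (8.68×10^6)² = 9.47×10^14 m².
From P = σAT⁴, T = (P / σA)^(1/4) = (1.11×10^24 / (5.67×10⁻⁸ × 9.47×10^14))^(1/4).
T = (2.07×10^16)^(1/4) = 12000 K.

T ≈ 12000 K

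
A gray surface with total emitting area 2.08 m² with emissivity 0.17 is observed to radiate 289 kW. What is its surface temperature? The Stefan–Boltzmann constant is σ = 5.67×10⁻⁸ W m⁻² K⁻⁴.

T ≈ 1950 K

From P = εσAT⁴, T = (P / εσA)^(1/4) = (2.89×10^5 / (0.17 × 5.67×10⁻⁸ × 2.08))^(1/4).
T = (1.44×10^13)^(1/4) = 1950 K.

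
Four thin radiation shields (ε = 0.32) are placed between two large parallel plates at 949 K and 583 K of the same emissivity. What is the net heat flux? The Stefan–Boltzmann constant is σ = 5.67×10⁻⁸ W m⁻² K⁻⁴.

Each of the 5 gaps contributes resistance (2/ε − 1) = 2/0.32 − 1 = 5.250; total = 26.25.
q = σ(T₁⁴ − T₂⁴) / 26.25 = 5.67×10⁻⁸ × 6.96×10^11 / 26.25 = 1500 W/m².

q ≈ 1500 W/m²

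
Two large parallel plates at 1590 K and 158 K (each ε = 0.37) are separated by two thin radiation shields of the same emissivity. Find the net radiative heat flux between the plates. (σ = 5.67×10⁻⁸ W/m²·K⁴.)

Each of the 3 gaps contributes resistance (2/ε − 1) = 2/0.37 − 1 = 4.405; total = 13.22.
q = σ(T₁⁴ − T₂⁴) / 13.22 = 5.67×10⁻⁸ × 6.39×10^12 / 13.22 = 27400 W/m².

q ≈ 27400 W/m²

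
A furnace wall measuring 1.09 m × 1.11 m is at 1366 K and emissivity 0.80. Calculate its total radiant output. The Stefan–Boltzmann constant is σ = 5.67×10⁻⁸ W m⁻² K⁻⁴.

P ≈ 1.91×10^5 W

A = 1.09 × 1.11 = 1.21 m².
P = εσAT⁴ = 0.80 × 5.67×10⁻⁸ × 1.21 × (1366)⁴ = 0.80 × 5.67×10⁻⁸ × 1.21 × 3.48×10^12.
P = 1.91×10^5 W.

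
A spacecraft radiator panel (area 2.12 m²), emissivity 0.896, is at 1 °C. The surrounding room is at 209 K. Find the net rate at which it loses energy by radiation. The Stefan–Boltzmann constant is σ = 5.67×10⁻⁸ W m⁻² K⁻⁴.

Q ≈ 402 W

Convert: 1 °C = 274 K.
Q = εσA(T⁴ − T_s⁴). T⁴ − T_s⁴ = (274)⁴ − (209)⁴ = 5.64×10^9 − 1.91×10^9 = 3.73×10^9 K⁴.
Q = 0.896 × 5.67×10⁻⁸ × 2.12 × 3.73×10^9 = 402 W.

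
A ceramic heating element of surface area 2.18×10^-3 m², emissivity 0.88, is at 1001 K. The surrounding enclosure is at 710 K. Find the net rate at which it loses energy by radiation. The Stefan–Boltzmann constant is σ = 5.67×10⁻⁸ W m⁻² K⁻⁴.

Q = εσA(T⁴ − T_s⁴). T⁴ − T_s⁴ = (1001)⁴ − (710)⁴ = 1.00×10^12 − 2.54×10^11 = 7.50×10^11 K⁴.
Q = 0.88 × 5.67×10⁻⁸ × 2.18×10^-3 × 7.50×10^11 = 81.6 W.

Q ≈ 81.6 W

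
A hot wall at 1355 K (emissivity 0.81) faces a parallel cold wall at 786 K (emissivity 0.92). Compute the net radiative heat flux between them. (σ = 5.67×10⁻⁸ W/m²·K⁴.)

For two large parallel gray plates, q = σ(T₁⁴ − T₂⁴) / (1/ε₁ + 1/ε₂ − 1).
1/ε₁ + 1/ε₂ − 1 = 1/0.81 + 1/0.92 − 1 = 1.322.
T₁⁴ − T₂⁴ = 3.37×10^12 − 3.82×10^11 = 2.99×10^12 K⁴.
q = 5.67×10⁻⁸ × 2.99×10^12 / 1.322 = 1.28×10^5 W/m².

q ≈ 1.28×10^5 W/m²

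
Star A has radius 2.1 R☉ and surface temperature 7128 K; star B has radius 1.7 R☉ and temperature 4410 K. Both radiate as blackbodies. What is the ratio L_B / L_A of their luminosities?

L_B/L_A ≈ 0.0960

L = 4πR²σT⁴ ∝ R²T⁴, so L_B/L_A = (1.7/2.1)² × (4410/7128)⁴ = 0.655 × 0.147 = 0.0960.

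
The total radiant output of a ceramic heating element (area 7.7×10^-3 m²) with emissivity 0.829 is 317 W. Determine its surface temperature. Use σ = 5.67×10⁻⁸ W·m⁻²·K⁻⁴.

T ≈ 967 K

From P = εσAT⁴, T = (P / εσA)^(1/4) = (317 / (0.829 × 5.67×10⁻⁸ × 7.70×10^-3))^(1/4).
T = (8.76×10^11)^(1/4) = 967 K.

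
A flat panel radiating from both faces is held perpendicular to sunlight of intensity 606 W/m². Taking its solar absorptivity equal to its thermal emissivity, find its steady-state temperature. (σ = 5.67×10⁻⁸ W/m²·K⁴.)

Absorbed flux αS = emitted flux 2εσT⁴ per unit area; with α = ε this gives T = (S/2σ)^(1/4).
T = (606 / (2 × 5.67×10⁻⁸))^(1/4) = (5.34×10^9)^(1/4).
T = 270 K.

T ≈ 270 K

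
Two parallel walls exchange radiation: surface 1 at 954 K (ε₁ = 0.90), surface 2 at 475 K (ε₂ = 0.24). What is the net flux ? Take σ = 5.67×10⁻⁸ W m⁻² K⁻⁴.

For two large parallel gray plates, q = σ(T₁⁴ − T₂⁴) / (1/ε₁ + 1/ε₂ − 1).
1/ε₁ + 1/ε₂ − 1 = 1/0.90 + 1/0.24 − 1 = 4.278.
T₁⁴ − T₂⁴ = 8.28×10^11 − 5.09×10^10 = 7.77×10^11 K⁴.
q = 5.67×10⁻⁸ × 7.77×10^11 / 4.278 = 10300 W/m².

q ≈ 10300 W/m²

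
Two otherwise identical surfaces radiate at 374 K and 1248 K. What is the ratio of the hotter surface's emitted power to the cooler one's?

P ∝ T⁴, so the ratio is (1248/374)⁴ = (3.337)⁴ = 124.

ratio ≈ 124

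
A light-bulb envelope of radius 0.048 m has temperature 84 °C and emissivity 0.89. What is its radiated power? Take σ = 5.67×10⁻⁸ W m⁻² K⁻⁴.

A = 4πr² = 4π × (0.048)² = 0.0290 m².
84 °C = 357 K.
P = εσAT⁴ = 0.89 × 5.67×10⁻⁸ × 0.0290 × (357)⁴ = 0.89 × 5.67×10⁻⁸ × 0.0290 × 1.62×10^10.
P = 23.7 W.

P ≈ 23.7 W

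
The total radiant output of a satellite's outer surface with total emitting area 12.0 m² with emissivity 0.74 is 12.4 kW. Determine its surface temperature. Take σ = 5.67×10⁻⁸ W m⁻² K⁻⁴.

T ≈ 396 K

From P = εσAT⁴, T = (P / εσA)^(1/4) = (12400 / (0.74 × 5.67×10⁻⁸ × 12.0))^(1/4).
T = (2.46×10^10)^(1/4) = 396 K.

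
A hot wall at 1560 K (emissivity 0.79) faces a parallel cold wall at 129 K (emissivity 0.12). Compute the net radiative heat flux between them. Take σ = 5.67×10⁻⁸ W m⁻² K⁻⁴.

q ≈ 39000 W/m²

For two large parallel gray plates, q = σ(T₁⁴ − T₂⁴) / (1/ε₁ + 1/ε₂ − 1).
1/ε₁ + 1/ε₂ − 1 = 1/0.79 + 1/0.12 − 1 = 8.599.
T₁⁴ − T₂⁴ = 5.92×10^12 − 2.77×10^8 = 5.92×10^12 K⁴.
q = 5.67×10⁻⁸ × 5.92×10^12 / 8.599 = 39000 W/m².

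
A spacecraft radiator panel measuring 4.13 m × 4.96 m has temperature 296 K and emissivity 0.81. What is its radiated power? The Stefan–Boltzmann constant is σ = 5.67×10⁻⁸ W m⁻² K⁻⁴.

P ≈ 7220 W

A = 4.13 × 4.96 = 20.5 m².
P = εσAT⁴ = 0.81 × 5.67×10⁻⁸ × 20.5 × (296)⁴ = 0.81 × 5.67×10⁻⁸ × 20.5 × 7.68×10^9.
P = 7220 W.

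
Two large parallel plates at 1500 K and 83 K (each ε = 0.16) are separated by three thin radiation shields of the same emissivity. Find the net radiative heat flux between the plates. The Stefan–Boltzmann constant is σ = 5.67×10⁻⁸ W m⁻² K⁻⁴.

Each of the 4 gaps contributes resistance (2/ε − 1) = 2/0.16 − 1 = 11.50; total = 46.00.
q = σ(T₁⁴ − T₂⁴) / 46.00 = 5.67×10⁻⁸ × 5.06×10^12 / 46.00 = 6240 W/m².

q ≈ 6240 W/m²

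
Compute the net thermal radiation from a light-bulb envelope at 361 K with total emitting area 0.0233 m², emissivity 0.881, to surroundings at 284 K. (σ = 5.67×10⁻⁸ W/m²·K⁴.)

Q ≈ 12.2 W

Q = εσA(T⁴ − T_s⁴). T⁴ − T_s⁴ = (361)⁴ − (284)⁴ = 1.70×10^10 − 6.51×10^9 = 1.05×10^10 K⁴.
Q = 0.881 × 5.67×10⁻⁸ × 0.0233 × 1.05×10^10 = 12.2 W.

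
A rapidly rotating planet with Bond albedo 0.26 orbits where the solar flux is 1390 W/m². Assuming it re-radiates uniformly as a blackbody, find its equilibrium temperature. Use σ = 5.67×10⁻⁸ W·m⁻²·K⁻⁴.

T ≈ 260 K

Power absorbed = (1−a)S·πR²; power emitted = 4πR²σT⁴. Equating and cancelling πR²:
T = ((1−a)S / 4σ)^(1/4) = (1030 / (4 × 5.67×10⁻⁸))^(1/4) = (4.54×10^9)^(1/4).
T = 260 K.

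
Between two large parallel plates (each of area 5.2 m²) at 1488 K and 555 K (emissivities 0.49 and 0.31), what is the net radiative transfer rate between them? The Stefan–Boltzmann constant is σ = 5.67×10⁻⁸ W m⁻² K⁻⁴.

Q ≈ 3.32×10^5 W

For two large parallel gray plates, q = σ(T₁⁴ − T₂⁴) / (1/ε₁ + 1/ε₂ − 1).
1/ε₁ + 1/ε₂ − 1 = 1/0.49 + 1/0.31 − 1 = 4.267.
T₁⁴ − T₂⁴ = 4.90×10^12 − 9.49×10^10 = 4.81×10^12 K⁴.
q = 5.67×10⁻⁸ × 4.81×10^12 / 4.267 = 63900 W/m².
Q = q·A = 63900 × 5.2 = 3.32×10^5 W.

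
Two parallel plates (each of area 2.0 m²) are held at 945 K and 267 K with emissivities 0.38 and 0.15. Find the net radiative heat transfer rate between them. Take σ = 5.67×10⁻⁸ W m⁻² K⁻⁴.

For two large parallel gray plates, q = σ(T₁⁴ − T₂⁴) / (1/ε₁ + 1/ε₂ − 1).
1/ε₁ + 1/ε₂ − 1 = 1/0.38 + 1/0.15 − 1 = 8.298.
T₁⁴ − T₂⁴ = 7.97×10^11 − 5.08×10^9 = 7.92×10^11 K⁴.
q = 5.67×10⁻⁸ × 7.92×10^11 / 8.298 = 5410 W/m².
Q = q·A = 5410 × 2.0 = 10800 W.

Q ≈ 10800 W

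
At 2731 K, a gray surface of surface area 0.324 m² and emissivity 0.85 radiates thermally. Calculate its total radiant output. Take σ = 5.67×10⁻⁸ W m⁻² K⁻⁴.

P ≈ 8.69×10^5 W

Stefan–Boltzmann: P = εσAT⁴ = 0.85 × 5.67×10⁻⁸ × 0.324 × (2731)⁴ = 0.85 × 5.67×10⁻⁸ × 0.324 × 5.56×10^13.
P = 8.69×10^5 W.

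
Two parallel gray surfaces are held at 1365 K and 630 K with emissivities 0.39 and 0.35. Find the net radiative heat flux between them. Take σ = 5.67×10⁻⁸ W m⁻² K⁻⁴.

For two large parallel gray plates, q = σ(T₁⁴ − T₂⁴) / (1/ε₁ + 1/ε₂ − 1).
1/ε₁ + 1/ε₂ − 1 = 1/0.39 + 1/0.35 − 1 = 4.421.
T₁⁴ − T₂⁴ = 3.47×10^12 − 1.58×10^11 = 3.31×10^12 K⁴.
q = 5.67×10⁻⁸ × 3.31×10^12 / 4.421 = 42500 W/m².

q ≈ 42500 W/m²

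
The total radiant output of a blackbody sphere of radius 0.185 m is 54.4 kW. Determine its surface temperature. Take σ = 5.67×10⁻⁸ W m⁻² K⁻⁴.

T ≈ 1220 K

A = 4πr² = 4π × (0.185)² = 0.430 m².
From P = σAT⁴, T = (P / σA)^(1/4) = (54400 / (5.67×10⁻⁸ × 0.430))^(1/4).
T = (2.23×10^12)^(1/4) = 1220 K.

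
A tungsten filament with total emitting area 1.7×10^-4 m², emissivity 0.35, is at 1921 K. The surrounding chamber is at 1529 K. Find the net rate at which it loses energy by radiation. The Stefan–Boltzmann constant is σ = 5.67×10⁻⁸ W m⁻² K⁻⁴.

Q = εσA(T⁴ − T_s⁴). T⁴ − T_s⁴ = (1921)⁴ − (1529)⁴ = 1.36×10^13 − 5.47×10^12 = 8.15×10^12 K⁴.
Q = 0.35 × 5.67×10⁻⁸ × 1.70×10^-4 × 8.15×10^12 = 27.5 W.

Q ≈ 27.5 W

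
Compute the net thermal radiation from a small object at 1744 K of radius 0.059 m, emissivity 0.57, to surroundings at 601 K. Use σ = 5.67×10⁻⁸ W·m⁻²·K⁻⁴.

A = 4πr² = 4π × (0.059)² = 0.0437 m².
Q = εσA(T⁴ − T_s⁴). T⁴ − T_s⁴ = (1744)⁴ − (601)⁴ = 9.25×10^12 − 1.30×10^11 = 9.12×10^12 K⁴.
Q = 0.57 × 5.67×10⁻⁸ × 0.0437 × 9.12×10^12 = 12900 W.

Q ≈ 12900 W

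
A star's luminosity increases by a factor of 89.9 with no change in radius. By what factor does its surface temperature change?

factor ≈ 3.08

P ∝ T⁴ ⇒ T ∝ P^(1/4), so T scales by (89.9)^(1/4) = 3.08.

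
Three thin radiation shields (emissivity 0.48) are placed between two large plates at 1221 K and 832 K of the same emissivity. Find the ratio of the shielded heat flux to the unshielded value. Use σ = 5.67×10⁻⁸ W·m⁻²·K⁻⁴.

ratio ≈ 0.250

With N identical shields there are N+1 = 4 gaps in series, each with the same radiative resistance, so the flux falls to 1/(N+1) of its unshielded value.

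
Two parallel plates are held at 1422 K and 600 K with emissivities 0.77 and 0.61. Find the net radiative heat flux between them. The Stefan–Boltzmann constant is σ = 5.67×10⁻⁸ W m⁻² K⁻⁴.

For two large parallel gray plates, q = σ(T₁⁴ − T₂⁴) / (1/ε₁ + 1/ε₂ − 1).
1/ε₁ + 1/ε₂ − 1 = 1/0.77 + 1/0.61 − 1 = 1.938.
T₁⁴ − T₂⁴ = 4.09×10^12 − 1.30×10^11 = 3.96×10^12 K⁴.
q = 5.67×10⁻⁸ × 3.96×10^12 / 1.938 = 1.16×10^5 W/m².

q ≈ 1.16×10^5 W/m²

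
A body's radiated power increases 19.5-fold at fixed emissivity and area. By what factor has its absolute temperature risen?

factor ≈ 2.10

P ∝ T⁴ ⇒ T ∝ P^(1/4), so T scales by (19.5)^(1/4) = 2.10.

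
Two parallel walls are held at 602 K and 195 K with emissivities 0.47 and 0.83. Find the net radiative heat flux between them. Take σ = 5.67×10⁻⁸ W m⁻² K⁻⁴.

q ≈ 3160 W/m²

For two large parallel gray plates, q = σ(T₁⁴ − T₂⁴) / (1/ε₁ + 1/ε₂ − 1).
1/ε₁ + 1/ε₂ − 1 = 1/0.47 + 1/0.83 − 1 = 2.332.
T₁⁴ − T₂⁴ = 1.31×10^11 − 1.45×10^9 = 1.30×10^11 K⁴.
q = 5.67×10⁻⁸ × 1.30×10^11 / 2.332 = 3160 W/m².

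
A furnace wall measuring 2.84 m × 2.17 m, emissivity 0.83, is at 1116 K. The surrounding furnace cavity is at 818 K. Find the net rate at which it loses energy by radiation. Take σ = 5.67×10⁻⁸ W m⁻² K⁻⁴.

Q ≈ 3.20×10^5 W

A = 2.84 × 2.17 = 6.16 m².
Q = εσA(T⁴ − T_s⁴). T⁴ − T_s⁴ = (1116)⁴ − (818)⁴ = 1.55×10^12 − 4.48×10^11 = 1.10×10^12 K⁴.
Q = 0.83 × 5.67×10⁻⁸ × 6.16 × 1.10×10^12 = 3.20×10^5 W.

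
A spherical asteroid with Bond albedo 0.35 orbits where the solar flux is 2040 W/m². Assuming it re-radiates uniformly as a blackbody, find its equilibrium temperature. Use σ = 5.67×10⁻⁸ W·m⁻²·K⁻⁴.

Power absorbed = (1−a)S·πR²; power emitted = 4πR²σT⁴. Equating and cancelling πR²:
T = ((1−a)S / 4σ)^(1/4) = (1330 / (4 × 5.67×10⁻⁸))^(1/4) = (5.85×10^9)^(1/4).
T = 277 K.

T ≈ 277 K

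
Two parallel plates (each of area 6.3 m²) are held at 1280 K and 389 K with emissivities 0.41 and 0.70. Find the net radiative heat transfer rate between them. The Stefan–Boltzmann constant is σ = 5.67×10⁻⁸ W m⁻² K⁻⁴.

Q ≈ 3.32×10^5 W

For two large parallel gray plates, q = σ(T₁⁴ − T₂⁴) / (1/ε₁ + 1/ε₂ − 1).
1/ε₁ + 1/ε₂ − 1 = 1/0.41 + 1/0.70 − 1 = 2.868.
T₁⁴ − T₂⁴ = 2.68×10^12 − 2.29×10^10 = 2.66×10^12 K⁴.
q = 5.67×10⁻⁸ × 2.66×10^12 / 2.868 = 52600 W/m².
Q = q·A = 52600 × 6.3 = 3.32×10^5 W.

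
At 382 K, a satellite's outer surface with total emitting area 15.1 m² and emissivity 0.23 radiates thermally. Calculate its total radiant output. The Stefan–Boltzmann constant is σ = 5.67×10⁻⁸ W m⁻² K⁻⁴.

Stefan–Boltzmann: P = εσAT⁴ = 0.23 × 5.67×10⁻⁸ × 15.1 × (382)⁴ = 0.23 × 5.67×10⁻⁸ × 15.1 × 2.13×10^10.
P = 4190 W.

P ≈ 4190 W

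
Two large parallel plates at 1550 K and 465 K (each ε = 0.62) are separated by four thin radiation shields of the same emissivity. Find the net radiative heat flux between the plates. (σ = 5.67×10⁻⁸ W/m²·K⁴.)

Each of the 5 gaps contributes resistance (2/ε − 1) = 2/0.62 − 1 = 2.226; total = 11.13.
q = σ(T₁⁴ − T₂⁴) / 11.13 = 5.67×10⁻⁸ × 5.73×10^12 / 11.13 = 29200 W/m².

q ≈ 29200 W/m²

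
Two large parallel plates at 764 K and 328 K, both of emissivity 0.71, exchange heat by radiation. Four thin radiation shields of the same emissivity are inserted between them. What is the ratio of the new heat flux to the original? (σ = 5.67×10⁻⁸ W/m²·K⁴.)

ratio ≈ 0.200

With N identical shields there are N+1 = 5 gaps in series, each with the same radiative resistance, so the flux falls to 1/(N+1) of its unshielded value.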